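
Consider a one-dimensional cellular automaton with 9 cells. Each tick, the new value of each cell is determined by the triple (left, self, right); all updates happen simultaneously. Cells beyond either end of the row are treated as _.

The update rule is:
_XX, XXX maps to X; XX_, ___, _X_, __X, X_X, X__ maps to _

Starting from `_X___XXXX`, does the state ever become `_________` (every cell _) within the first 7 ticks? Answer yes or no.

_____XXX_
_____XX__
_____X___
_________
all cells are _ at tick 4

yes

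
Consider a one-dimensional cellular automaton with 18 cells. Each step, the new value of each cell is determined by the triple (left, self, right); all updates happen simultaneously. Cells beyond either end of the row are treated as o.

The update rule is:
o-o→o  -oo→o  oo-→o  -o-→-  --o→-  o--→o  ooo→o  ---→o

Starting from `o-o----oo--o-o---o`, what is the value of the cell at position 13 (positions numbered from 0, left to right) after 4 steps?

o

oo-ooo-ooo--o-oo-o
ooooooooooo--ooooo
oooooooooooo-ooooo
oooooooooooooooooo
position 13 holds o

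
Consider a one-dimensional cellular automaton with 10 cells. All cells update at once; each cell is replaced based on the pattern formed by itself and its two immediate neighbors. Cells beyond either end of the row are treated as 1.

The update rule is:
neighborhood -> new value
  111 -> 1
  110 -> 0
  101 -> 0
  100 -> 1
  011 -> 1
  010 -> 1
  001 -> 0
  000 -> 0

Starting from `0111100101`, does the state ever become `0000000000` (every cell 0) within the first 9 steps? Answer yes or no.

0111010101
0110010101
0101010101
0101010101  (fixed point — unchanged through step 9)
step 9 is 0101010101, still not uniform 0

no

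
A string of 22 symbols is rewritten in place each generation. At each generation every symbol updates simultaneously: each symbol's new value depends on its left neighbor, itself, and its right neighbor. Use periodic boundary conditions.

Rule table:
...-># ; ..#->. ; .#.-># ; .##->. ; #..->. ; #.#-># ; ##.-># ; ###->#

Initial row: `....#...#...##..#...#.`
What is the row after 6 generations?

####.######...##.#..##

generation 1: ###.#.#.#.#..#..#.#.#.
generation 2: .##########..#..######
generation 3: #.#########..#...#####
generation 4: ##.########..#.#..####
generation 5: ###.#######..###...###
generation 6: ####.######...##.#..##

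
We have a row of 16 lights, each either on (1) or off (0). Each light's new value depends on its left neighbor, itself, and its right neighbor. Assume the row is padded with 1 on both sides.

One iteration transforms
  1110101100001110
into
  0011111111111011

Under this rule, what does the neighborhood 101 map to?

1

At position 3 the neighborhood is 101; the next row has 1 there.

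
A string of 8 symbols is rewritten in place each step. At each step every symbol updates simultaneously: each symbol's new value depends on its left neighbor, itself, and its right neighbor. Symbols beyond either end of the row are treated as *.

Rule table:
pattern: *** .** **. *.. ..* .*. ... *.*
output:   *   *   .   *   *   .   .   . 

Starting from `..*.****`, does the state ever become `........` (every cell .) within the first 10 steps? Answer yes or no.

no

**..****
*.******
..******
********
********  (fixed point — unchanged through step 10)
step 10 is ********, still not uniform .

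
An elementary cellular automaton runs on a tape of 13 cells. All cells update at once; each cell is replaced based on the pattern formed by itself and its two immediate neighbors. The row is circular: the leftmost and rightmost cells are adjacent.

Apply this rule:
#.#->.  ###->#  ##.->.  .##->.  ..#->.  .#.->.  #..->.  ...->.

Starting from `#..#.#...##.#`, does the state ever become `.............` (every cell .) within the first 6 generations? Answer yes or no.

yes

.............
all cells are . at generation 1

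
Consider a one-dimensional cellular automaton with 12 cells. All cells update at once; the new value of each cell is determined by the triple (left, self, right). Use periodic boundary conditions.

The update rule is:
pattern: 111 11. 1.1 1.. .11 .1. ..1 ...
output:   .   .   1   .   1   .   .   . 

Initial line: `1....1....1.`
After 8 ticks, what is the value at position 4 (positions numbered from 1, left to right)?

tick 1: ...........1
tick 2: ............
tick 3: ............  (fixed point — unchanged through tick 8)
position 4 holds .

.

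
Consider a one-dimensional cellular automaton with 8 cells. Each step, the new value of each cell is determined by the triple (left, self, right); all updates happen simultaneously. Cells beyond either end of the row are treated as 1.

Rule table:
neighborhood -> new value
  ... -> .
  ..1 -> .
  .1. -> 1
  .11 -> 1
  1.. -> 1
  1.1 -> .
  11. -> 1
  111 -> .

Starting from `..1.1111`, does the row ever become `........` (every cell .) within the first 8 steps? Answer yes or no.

1.1.1...
1.1.11..
1.1.111.
1.1.1.1.
1.1.1.1.  (fixed point — unchanged through step 8)
step 8 is 1.1.1.1., still not uniform .

no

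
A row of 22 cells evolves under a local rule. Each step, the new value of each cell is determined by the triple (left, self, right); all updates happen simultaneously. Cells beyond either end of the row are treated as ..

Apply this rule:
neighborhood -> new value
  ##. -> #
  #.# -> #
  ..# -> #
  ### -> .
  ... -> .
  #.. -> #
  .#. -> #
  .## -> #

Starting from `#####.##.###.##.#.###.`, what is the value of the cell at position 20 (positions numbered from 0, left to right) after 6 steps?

#...######.########.##
##.##....###......####
######..##.##....##..#
#....#########..######
##..##.......####....#
#######.....##..##..##
position 20 holds #

#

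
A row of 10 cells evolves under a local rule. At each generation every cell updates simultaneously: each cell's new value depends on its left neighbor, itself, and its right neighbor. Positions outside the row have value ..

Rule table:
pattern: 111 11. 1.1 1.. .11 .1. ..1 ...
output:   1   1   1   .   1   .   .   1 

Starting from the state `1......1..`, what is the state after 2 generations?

1.1111.1..

..1111...1
1.1111.1..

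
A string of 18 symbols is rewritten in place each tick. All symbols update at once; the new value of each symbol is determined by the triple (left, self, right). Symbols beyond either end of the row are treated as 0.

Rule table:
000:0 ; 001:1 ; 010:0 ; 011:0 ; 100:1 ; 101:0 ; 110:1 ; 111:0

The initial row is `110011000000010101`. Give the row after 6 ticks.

001010010011000101

011101100000100000
100100110001010000
011011011010001000
101001001001010100
000110110110000010
001010010011000101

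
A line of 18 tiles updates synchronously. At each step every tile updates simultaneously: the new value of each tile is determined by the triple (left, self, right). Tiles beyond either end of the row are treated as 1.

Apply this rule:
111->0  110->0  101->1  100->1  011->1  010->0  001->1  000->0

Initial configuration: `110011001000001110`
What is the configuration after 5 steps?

011011010110110110

step 1: 001110110100011001
step 2: 111001101010110111
step 3: 000111010101101100
step 4: 101100101011011011
step 5: 011011010110110110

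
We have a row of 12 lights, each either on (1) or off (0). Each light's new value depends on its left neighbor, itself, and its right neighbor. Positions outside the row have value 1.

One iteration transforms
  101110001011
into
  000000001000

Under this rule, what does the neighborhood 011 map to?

At position 2 the neighborhood is 011; the next row has 0 there.

0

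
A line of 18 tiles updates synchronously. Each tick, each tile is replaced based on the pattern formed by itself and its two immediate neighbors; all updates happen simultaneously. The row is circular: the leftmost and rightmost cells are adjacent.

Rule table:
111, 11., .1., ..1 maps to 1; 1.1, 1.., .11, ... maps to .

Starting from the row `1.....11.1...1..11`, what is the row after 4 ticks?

1....1.1.1..11.1.1
1...11.1.1.1.1.1..
1..1.1.1.1.1.1.1.1
1.11.1.1.1.1.1.1..

1.11.1.1.1.1.1.1..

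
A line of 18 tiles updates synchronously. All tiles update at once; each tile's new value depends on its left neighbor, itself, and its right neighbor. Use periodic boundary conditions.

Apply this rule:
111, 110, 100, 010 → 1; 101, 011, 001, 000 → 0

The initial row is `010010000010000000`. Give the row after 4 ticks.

000110011000011000

tick 1: 011011000011000000
tick 2: 001001100001100000
tick 3: 001100110000110000
tick 4: 000110011000011000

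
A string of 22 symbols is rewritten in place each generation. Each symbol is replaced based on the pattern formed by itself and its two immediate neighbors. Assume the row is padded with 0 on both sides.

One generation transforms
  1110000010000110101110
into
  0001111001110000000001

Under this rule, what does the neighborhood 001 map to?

0

At position 7 the neighborhood is 001; the next row has 0 there.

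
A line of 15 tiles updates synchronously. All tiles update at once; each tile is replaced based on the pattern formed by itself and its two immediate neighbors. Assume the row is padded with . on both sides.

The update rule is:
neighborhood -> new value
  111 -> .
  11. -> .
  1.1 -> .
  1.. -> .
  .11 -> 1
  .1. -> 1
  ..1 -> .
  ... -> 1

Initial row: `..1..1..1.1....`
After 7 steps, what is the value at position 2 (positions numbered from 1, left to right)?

.

1.1..1..1.1.111
1.1..1..1.1.1..
1.1..1..1.1.1.1
1.1..1..1.1.1.1  (fixed point — unchanged through step 7)
position 2 holds .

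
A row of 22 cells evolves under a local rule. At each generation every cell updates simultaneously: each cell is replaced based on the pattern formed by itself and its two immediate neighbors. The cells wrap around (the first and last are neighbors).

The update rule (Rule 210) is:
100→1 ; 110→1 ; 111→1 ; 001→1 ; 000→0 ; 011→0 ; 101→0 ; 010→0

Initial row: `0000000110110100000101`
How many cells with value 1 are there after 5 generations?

5

1000001010010010001000
0100010001101101010101
0010101010100100000000
0100000000011010000000
1010000000101001000000
count of 1: 5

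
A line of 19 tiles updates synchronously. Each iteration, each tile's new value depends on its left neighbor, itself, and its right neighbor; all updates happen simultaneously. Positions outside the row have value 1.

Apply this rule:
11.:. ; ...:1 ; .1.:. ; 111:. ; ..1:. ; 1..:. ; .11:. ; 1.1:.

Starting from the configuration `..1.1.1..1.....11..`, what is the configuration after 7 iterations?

...........111.....

...........111.....
.111111111.....111.
...........111.....  (repeats iteration 1; period 2)
iteration 7: ...........111.....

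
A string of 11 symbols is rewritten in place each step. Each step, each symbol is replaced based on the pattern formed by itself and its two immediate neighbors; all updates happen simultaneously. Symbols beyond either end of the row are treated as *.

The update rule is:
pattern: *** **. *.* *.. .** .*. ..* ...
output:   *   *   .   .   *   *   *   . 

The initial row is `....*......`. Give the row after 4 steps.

...**.....*
..***....**
.****...***
.****..****

.****..****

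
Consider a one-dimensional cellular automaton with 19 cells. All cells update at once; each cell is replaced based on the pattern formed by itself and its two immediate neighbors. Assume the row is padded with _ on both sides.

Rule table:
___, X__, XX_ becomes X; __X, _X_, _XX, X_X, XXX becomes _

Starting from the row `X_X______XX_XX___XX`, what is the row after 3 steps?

___XXXXX__X__XXX__X
XX_____XX__X___XX__
_XXXXX__XX__XX__XXX

_XXXXX__XX__XX__XXX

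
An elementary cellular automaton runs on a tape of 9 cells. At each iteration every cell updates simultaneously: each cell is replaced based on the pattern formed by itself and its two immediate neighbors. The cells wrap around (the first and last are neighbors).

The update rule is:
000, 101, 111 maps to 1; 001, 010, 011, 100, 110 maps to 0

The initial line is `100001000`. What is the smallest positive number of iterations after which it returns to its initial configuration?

iteration 1: 001100010
iteration 2: 100001000

2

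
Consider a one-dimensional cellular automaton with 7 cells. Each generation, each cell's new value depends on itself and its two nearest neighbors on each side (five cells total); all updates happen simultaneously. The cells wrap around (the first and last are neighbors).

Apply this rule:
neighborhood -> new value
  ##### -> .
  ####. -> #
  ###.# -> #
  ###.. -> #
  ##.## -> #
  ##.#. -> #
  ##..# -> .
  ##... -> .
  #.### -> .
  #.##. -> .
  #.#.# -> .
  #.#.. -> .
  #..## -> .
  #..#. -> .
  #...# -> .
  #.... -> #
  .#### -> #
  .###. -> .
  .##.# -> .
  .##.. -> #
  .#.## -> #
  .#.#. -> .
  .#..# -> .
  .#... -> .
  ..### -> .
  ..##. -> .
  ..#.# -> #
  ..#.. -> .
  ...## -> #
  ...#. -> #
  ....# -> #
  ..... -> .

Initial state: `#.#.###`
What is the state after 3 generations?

####.#.

##.#.##
###.#.#
####.#.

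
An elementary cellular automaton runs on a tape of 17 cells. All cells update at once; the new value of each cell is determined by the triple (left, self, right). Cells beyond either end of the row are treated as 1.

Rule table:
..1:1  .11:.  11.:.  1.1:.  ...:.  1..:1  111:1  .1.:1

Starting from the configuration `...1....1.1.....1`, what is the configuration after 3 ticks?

1.11...1...11....

1.111..11.11...1.
...1.11.....1.11.
1.11...1...11....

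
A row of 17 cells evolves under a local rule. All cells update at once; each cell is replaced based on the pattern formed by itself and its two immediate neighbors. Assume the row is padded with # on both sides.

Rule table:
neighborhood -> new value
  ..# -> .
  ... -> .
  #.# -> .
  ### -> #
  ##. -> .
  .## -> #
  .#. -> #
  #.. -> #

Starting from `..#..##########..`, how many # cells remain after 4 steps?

#.##.#########.#.
..#..########..#.
#.##.#######.#.#.
..#..######..#.#.
count of #: 9

9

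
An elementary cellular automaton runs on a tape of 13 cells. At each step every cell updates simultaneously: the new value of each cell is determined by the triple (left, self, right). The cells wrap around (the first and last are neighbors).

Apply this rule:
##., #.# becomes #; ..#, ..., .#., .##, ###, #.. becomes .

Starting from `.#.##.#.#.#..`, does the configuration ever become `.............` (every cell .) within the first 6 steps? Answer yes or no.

step 1: ..#.##.#.#...
step 2: ...#.##.#....
step 3: ....#.##.....
step 4: .....#.#.....
step 5: ......#......
step 6: .............
all cells are . at step 6

yes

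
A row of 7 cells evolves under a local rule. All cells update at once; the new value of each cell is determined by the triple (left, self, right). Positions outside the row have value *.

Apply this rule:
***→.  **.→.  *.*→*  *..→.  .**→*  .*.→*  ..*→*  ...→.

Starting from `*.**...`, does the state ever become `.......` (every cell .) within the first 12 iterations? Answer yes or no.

iteration 1: .**...*
iteration 2: **...**
iteration 3: ....**.
iteration 4: ...**.*
iteration 5: ..**.**
iteration 6: .**.**.
iteration 7: **.**.*
iteration 8: ..**.**  (repeats iteration 5; period 3)
iteration 12: .**.**.
iteration 12 is .**.**., still not uniform .

no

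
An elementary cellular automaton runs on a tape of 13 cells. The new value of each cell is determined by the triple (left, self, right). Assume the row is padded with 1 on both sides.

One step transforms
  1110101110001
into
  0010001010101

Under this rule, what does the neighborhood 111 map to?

0

At position 0 the neighborhood is 111; the next row has 0 there.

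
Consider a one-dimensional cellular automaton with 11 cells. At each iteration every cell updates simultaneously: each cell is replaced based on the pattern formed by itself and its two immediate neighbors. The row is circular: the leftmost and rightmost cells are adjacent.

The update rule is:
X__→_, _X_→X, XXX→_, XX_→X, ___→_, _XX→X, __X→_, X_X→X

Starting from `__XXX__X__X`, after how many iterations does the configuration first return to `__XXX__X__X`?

__X_X__X__X
__XXX__X__X

2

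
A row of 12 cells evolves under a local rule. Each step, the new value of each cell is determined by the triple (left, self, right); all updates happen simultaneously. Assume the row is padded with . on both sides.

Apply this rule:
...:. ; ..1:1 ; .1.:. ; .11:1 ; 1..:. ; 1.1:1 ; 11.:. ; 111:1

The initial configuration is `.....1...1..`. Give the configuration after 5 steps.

1...1.......

step 1: ....1...1...
step 2: ...1...1....
step 3: ..1...1.....
step 4: .1...1......
step 5: 1...1.......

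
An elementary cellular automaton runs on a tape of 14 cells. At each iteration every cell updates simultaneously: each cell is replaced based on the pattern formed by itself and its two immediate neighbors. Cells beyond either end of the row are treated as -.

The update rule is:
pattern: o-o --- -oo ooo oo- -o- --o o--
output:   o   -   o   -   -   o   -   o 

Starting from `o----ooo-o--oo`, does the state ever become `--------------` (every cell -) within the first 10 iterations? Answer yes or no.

no

oo---o--ooo-o-
o-o--oo-o--ooo
oooo-o-ooo-o--
o---oooo--ooo-
oo--o---o-o--o
o-o-oo--oooo-o
ooooo-o-o---oo
o----ooooo--o-
oo---o----o-oo
o-o--oo---ooo-
iteration 10 is o-o--oo---ooo-, still not uniform -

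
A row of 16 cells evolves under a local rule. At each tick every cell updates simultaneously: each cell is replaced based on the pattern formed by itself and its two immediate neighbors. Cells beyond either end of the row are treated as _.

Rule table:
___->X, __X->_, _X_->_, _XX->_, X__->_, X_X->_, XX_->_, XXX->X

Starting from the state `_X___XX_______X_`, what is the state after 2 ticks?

___X____XXXXX___
XX___XX__XXX__XX

XX___XX__XXX__XX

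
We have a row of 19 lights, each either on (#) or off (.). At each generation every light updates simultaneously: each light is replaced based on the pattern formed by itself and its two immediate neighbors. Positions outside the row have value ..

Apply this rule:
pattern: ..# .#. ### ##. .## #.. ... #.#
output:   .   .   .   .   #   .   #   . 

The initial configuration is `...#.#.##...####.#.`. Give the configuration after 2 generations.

#..###........#####

##.....#..#.#......
#..###........#####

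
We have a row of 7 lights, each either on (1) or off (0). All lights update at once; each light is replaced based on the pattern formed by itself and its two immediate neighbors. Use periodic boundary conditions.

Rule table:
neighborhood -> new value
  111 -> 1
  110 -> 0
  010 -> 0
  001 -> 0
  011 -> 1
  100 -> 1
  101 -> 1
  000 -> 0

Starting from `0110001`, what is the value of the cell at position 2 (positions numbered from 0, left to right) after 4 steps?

step 1: 1101000
step 2: 1010100
step 3: 0101010
step 4: 0010101
position 2 holds 1

1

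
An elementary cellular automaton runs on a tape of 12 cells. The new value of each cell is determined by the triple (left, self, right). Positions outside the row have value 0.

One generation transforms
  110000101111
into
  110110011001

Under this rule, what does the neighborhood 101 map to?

At position 7 the neighborhood is 101; the next row has 1 there.

1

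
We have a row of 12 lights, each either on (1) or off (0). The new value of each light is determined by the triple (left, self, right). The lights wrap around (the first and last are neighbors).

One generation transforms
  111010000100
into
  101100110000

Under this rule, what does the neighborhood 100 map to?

0

At position 5 the neighborhood is 100; the next row has 0 there.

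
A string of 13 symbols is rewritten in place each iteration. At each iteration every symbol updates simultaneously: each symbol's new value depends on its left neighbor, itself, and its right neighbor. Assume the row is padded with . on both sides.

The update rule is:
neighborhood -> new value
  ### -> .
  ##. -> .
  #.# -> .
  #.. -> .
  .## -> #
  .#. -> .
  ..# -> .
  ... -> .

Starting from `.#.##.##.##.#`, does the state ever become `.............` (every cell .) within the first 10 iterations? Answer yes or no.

yes

...#..#..#...
.............
all cells are . at iteration 2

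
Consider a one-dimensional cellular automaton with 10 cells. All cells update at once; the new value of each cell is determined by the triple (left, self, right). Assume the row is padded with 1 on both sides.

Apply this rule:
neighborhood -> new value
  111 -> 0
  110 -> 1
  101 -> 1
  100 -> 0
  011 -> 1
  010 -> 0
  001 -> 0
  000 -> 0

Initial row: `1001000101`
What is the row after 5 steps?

1000000001

step 1: 1000000011
step 2: 1000000010
step 3: 1000000001
step 4: 1000000001  (fixed point — unchanged through step 5)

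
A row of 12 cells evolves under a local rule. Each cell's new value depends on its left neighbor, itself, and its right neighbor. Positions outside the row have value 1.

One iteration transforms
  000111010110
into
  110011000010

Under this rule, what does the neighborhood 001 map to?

At position 2 the neighborhood is 001; the next row has 0 there.

0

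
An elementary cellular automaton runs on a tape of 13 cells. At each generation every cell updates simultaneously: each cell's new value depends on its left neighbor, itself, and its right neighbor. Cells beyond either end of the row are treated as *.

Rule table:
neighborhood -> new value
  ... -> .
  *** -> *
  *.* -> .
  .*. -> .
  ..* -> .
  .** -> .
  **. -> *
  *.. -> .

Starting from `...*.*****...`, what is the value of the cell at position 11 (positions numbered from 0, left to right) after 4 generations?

generation 1: ......****...
generation 2: .......***...
generation 3: ........**...
generation 4: .........*...
position 11 holds .

.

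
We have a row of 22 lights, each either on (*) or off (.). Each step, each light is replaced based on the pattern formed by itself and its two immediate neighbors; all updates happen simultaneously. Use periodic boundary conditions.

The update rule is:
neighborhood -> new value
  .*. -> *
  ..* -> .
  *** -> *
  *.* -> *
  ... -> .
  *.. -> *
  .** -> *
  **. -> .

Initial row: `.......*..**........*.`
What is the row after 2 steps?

*......*.*****......*.

.......**.*.*.......**
*......*.*****......*.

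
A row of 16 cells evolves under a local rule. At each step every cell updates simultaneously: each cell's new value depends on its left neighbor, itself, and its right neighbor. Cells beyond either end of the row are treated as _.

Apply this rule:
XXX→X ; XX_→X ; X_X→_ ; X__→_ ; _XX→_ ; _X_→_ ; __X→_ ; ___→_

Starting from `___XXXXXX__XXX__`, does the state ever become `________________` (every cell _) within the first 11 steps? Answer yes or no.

yes

____XXXXX___XX__
_____XXXX____X__
______XXX_______
_______XX_______
________X_______
________________
all cells are _ at step 6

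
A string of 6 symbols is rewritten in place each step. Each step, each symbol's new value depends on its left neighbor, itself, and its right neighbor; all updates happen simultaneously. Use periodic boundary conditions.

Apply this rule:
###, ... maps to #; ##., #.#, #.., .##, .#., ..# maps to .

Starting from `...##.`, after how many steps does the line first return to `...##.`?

##....
...##.

2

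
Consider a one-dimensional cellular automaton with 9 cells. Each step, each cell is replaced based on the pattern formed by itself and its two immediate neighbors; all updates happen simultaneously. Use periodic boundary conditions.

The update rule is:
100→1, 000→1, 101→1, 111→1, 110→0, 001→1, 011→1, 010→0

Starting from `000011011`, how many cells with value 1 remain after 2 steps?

7

111110110
111101101
count of 1: 7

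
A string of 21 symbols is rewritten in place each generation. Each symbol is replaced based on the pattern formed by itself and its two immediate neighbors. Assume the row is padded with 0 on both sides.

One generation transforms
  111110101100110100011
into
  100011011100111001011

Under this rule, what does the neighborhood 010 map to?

At position 6 the neighborhood is 010; the next row has 0 there.

0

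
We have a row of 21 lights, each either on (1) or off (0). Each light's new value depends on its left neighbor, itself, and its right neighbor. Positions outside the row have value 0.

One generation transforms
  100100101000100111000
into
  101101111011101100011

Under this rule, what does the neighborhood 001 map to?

1

At position 2 the neighborhood is 001; the next row has 1 there.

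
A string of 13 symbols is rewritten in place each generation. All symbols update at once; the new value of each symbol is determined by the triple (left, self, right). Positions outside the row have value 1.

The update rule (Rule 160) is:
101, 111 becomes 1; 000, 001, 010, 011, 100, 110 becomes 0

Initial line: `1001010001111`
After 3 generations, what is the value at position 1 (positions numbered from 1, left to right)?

0

0000100000111
0000000000011
0000000000001
position 1 holds 0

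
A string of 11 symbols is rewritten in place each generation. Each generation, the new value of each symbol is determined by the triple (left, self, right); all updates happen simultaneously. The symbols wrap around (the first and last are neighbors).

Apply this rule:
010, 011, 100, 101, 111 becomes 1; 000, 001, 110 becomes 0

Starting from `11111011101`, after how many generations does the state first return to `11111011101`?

11110111011
11101110111
11011101111
10111011111
01110111111
11101111110
11011111101
10111111011
01111110111
11111101110
11111011101

11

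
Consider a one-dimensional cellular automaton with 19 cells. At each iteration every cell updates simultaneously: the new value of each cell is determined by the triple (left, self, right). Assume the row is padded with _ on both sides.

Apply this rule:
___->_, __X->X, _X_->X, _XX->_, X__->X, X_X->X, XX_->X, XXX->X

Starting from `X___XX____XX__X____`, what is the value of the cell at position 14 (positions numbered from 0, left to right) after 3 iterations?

XX_X_XX__X_XXXXX___
_XXXX_XXXXX_XXXXX__
X_XXXX_XXXXX_XXXXX_
position 14 holds X

X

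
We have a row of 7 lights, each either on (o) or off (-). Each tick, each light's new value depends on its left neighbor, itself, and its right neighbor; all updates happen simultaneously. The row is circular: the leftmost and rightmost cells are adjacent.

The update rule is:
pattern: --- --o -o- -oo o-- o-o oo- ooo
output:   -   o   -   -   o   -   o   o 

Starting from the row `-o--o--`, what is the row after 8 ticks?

tick 1: o-oo-o-
tick 2: ---o---
tick 3: --o-o--
tick 4: -o---o-
tick 5: o-o-o-o
tick 6: o------
tick 7: -o----o
tick 8: --o--o-

--o--o-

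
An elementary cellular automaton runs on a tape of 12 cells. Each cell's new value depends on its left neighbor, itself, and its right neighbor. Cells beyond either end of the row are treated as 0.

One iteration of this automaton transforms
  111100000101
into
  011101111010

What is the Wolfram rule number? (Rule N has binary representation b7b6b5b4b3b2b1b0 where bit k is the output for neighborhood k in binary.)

position 1: 111 → 1  (bit 7 = 1)
position 3: 110 → 1  (bit 6 = 1)
position 10: 101 → 1  (bit 5 = 1)
position 4: 100 → 0  (bit 4 = 0)
position 0: 011 → 0  (bit 3 = 0)
position 9: 010 → 0  (bit 2 = 0)
position 8: 001 → 1  (bit 1 = 1)
position 5: 000 → 1  (bit 0 = 1)
bits b7..b0 = 11100011 = 227

227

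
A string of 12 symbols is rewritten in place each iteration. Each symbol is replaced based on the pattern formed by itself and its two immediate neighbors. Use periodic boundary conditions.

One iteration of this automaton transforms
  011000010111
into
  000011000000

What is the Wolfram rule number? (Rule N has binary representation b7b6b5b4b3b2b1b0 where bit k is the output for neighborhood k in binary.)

position 10: 111 → 0  (bit 7 = 0)
position 2: 110 → 0  (bit 6 = 0)
position 0: 101 → 0  (bit 5 = 0)
position 3: 100 → 0  (bit 4 = 0)
position 1: 011 → 0  (bit 3 = 0)
position 7: 010 → 0  (bit 2 = 0)
position 6: 001 → 0  (bit 1 = 0)
position 4: 000 → 1  (bit 0 = 1)
bits b7..b0 = 00000001 = 1

1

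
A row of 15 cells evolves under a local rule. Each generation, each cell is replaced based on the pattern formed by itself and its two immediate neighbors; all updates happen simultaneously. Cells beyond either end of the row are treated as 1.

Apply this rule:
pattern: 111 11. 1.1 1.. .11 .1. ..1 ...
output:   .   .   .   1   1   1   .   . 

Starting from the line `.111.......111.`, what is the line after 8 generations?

.11.1.1.11.1.1.

generation 1: .1..1......1...
generation 2: .11.11.....11..
generation 3: .1..1.1....1.1.
generation 4: .11.1.11...1.1.
generation 5: .1..1.1.1..1.1.
generation 6: .11.1.1.11.1.1.
generation 7: .1..1.1.1..1.1.  (repeats generation 5; period 2)
generation 8: .11.1.1.11.1.1.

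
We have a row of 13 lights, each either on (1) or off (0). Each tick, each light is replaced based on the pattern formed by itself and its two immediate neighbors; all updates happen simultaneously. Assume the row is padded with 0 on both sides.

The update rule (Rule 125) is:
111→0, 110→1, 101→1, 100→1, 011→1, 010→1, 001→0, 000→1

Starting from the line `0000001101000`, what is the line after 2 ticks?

1000111000001

1111101111111
1000111000001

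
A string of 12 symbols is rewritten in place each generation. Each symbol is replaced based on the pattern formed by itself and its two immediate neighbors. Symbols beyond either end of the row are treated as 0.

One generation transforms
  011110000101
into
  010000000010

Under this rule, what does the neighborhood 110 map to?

At position 4 the neighborhood is 110; the next row has 0 there.

0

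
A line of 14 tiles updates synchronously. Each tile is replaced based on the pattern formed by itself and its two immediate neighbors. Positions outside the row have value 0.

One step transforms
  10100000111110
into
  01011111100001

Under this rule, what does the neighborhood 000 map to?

At position 4 the neighborhood is 000; the next row has 1 there.

1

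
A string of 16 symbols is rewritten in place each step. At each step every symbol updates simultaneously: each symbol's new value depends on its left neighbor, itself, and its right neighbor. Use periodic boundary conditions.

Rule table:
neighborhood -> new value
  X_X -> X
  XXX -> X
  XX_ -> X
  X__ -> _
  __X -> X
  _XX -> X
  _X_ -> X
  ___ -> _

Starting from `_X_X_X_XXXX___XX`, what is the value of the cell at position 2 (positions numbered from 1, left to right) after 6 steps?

X

XXXXXXXXXXX__XXX
XXXXXXXXXXX_XXXX
XXXXXXXXXXXXXXXX
XXXXXXXXXXXXXXXX  (fixed point — unchanged through step 6)
position 2 holds X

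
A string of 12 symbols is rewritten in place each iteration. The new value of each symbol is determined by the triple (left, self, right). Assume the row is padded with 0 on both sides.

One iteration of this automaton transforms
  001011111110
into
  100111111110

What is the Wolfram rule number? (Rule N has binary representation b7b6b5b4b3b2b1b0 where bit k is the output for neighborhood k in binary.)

position 5: 111 → 1  (bit 7 = 1)
position 10: 110 → 1  (bit 6 = 1)
position 3: 101 → 1  (bit 5 = 1)
position 11: 100 → 0  (bit 4 = 0)
position 4: 011 → 1  (bit 3 = 1)
position 2: 010 → 0  (bit 2 = 0)
position 1: 001 → 0  (bit 1 = 0)
position 0: 000 → 1  (bit 0 = 1)
bits b7..b0 = 11101001 = 233

233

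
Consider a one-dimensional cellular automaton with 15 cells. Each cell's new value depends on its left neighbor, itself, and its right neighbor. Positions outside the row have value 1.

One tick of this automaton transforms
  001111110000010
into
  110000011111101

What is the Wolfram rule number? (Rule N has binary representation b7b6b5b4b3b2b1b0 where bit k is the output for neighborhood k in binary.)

115

position 3: 111 → 0  (bit 7 = 0)
position 7: 110 → 1  (bit 6 = 1)
position 14: 101 → 1  (bit 5 = 1)
position 0: 100 → 1  (bit 4 = 1)
position 2: 011 → 0  (bit 3 = 0)
position 13: 010 → 0  (bit 2 = 0)
position 1: 001 → 1  (bit 1 = 1)
position 9: 000 → 1  (bit 0 = 1)
bits b7..b0 = 01110011 = 115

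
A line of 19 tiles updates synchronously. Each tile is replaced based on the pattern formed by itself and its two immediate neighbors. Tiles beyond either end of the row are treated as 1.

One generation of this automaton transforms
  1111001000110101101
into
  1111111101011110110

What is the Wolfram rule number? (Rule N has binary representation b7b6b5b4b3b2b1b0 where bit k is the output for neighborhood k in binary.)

246

position 0: 111 → 1  (bit 7 = 1)
position 3: 110 → 1  (bit 6 = 1)
position 12: 101 → 1  (bit 5 = 1)
position 4: 100 → 1  (bit 4 = 1)
position 10: 011 → 0  (bit 3 = 0)
position 6: 010 → 1  (bit 2 = 1)
position 5: 001 → 1  (bit 1 = 1)
position 8: 000 → 0  (bit 0 = 0)
bits b7..b0 = 11110110 = 246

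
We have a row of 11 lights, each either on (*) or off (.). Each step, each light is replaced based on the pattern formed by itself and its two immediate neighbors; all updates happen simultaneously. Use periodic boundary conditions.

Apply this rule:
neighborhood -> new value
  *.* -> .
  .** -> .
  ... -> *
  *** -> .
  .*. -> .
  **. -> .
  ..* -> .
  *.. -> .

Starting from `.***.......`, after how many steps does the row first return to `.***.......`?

2

.....******
.***.......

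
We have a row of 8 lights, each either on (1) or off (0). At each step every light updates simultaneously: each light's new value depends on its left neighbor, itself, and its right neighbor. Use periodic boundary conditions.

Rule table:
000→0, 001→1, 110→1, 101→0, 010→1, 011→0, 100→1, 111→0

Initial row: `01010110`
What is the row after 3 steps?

11000110

step 1: 11010011
step 2: 01011100
step 3: 11000110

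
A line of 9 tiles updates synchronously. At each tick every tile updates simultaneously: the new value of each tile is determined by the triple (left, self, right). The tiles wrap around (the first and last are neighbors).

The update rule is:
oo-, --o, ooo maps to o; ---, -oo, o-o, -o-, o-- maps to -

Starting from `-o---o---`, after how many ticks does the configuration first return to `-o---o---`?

tick 1: o---o----
tick 2: ---o----o
tick 3: --o----o-
tick 4: -o----o--
tick 5: o----o---
tick 6: ----o---o
tick 7: ---o---o-
tick 8: --o---o--
tick 9: -o---o---

9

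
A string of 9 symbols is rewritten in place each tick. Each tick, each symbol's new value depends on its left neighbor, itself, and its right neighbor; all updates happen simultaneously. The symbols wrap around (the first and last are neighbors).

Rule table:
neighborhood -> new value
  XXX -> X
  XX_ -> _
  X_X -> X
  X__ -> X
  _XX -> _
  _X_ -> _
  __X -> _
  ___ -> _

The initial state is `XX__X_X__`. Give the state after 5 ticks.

X_X___X__

tick 1: __X__X_X_
tick 2: ___X__X_X
tick 3: X___X__X_
tick 4: _X___X__X
tick 5: X_X___X__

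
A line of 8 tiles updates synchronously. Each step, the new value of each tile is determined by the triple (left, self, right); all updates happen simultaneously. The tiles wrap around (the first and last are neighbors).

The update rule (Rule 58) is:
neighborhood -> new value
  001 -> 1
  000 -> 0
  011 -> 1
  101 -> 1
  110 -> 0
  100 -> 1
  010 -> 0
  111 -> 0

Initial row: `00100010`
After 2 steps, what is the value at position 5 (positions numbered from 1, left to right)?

01010101
10101010
position 5 holds 1

1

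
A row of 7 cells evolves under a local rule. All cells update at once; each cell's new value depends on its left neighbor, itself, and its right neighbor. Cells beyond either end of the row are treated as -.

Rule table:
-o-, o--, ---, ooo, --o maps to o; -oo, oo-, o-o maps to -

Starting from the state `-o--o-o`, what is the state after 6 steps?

o--ooo-

ooooo-o
-ooo--o
o-o-ooo
o-o--o-
o-ooooo
o--ooo-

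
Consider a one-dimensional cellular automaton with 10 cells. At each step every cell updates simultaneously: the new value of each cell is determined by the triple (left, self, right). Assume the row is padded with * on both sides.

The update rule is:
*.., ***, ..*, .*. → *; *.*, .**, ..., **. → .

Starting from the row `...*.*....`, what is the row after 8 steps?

.**..*...*

step 1: *.**.**..*
step 2: .......**.
step 3: *.....*...
step 4: .*...***.*
step 5: .**.*.*...
step 6: ....*.**.*
step 7: *..**.....
step 8: .**..*...*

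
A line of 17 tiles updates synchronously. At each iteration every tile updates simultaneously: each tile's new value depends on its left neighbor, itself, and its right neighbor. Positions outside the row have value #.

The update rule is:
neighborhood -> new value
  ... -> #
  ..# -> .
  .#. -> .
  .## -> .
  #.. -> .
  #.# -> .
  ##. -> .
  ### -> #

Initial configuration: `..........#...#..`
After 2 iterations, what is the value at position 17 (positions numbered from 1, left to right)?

.

.########...#....
..######..#...##.
position 17 holds .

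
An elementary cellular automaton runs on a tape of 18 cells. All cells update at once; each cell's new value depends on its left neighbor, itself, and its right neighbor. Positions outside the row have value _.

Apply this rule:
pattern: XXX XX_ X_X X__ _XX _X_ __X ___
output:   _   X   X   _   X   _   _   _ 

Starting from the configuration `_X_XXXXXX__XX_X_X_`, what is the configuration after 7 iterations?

iteration 1: __XX____X__XXX_X__
iteration 2: __XX_______X_XX___
iteration 3: __XX________XXX___
iteration 4: __XX________X_X___
iteration 5: __XX_________X____
iteration 6: __XX______________
iteration 7: __XX______________

__XX______________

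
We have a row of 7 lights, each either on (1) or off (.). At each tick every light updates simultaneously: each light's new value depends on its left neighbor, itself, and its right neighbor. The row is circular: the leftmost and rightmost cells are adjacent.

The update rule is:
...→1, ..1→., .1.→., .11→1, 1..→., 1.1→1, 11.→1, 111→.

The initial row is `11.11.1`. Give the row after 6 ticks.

111..11

.111111
11....1
.1.11.1
1.1111.
.11..11
111..11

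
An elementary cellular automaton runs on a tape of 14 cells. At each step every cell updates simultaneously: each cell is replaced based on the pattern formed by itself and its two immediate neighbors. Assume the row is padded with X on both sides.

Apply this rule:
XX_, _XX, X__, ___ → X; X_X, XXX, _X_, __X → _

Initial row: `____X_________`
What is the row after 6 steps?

X____X_XX_____

step 1: XXX__XXXXXXXX_
step 2: __XX_X______X_
step 3: X_XX__XXXXX___
step 4: X_XXX_X___XXX_
step 5: X_X_X__XX_X_X_
step 6: X____X_XX_____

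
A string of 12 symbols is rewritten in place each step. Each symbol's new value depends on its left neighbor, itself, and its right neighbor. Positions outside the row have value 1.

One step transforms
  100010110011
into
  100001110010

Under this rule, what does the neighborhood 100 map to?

0

At position 1 the neighborhood is 100; the next row has 0 there.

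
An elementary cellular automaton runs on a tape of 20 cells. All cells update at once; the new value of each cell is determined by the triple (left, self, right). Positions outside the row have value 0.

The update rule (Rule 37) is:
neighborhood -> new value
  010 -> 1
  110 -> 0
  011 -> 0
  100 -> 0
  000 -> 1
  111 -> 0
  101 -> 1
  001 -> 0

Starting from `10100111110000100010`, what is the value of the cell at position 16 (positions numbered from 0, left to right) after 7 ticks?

tick 1: 11100000000110101010
tick 2: 00001111110001111110
tick 3: 11100000000100000000
tick 4: 00001111110101111111
tick 5: 11100000001110000000
tick 6: 00001111100000111111
tick 7: 11100000001110000000
position 16 holds 0

0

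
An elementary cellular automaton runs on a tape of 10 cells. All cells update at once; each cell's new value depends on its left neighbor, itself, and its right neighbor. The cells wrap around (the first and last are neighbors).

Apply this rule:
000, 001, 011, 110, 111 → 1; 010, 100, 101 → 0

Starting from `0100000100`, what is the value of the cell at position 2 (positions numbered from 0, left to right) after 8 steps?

1

1001111001
1011111011
1011111011  (fixed point — unchanged through step 8)
position 2 holds 1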